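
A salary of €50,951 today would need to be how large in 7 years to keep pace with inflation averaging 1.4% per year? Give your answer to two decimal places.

Cumulative price-level factor: (1+1.4%)^7 ≈ 1.1022133959.
The nominal amount required is €50,951 scaled up by that factor.

€56,158.87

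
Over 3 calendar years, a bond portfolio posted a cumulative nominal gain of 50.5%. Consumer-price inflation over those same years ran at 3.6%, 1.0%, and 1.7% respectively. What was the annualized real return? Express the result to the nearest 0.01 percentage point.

Cumulative inflation factor: 1.036 × 1.010 × 1.017 ≈ 1.06415.
Nominal growth factor: 1.50500. Real growth factor = 1.50500 / 1.06415 ≈ 1.41428.
Annualized: 1.41428^(1/3) − 1 ≈ 0.12248.

12.25%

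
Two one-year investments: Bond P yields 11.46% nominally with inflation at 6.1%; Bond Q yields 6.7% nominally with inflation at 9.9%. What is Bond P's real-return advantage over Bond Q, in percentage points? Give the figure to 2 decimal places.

Bond P real return: 1.1146/1.061 − 1 = 5.052%.
Bond Q real return: 1.067/1.099 − 1 = -2.912%.
Difference: 5.052 − (-2.912) = 7.964 pp.

7.96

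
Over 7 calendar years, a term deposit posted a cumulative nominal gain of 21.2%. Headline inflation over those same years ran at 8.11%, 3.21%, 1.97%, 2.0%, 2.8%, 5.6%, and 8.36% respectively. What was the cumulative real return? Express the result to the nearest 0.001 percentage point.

Cumulative inflation factor: 1.0811 × 1.0321 × 1.0197 × 1.020 × 1.028 × 1.056 × 1.0836 ≈ 1.36517.
Nominal growth factor: 1.21200. Real growth factor = 1.21200 / 1.36517 ≈ 0.88780.
Total real return ≈ -11.2198%.

-11.220%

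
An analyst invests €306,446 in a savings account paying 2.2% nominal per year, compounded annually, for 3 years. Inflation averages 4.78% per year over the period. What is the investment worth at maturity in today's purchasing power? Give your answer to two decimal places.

€284,361.94

Nominal value at maturity: €306,446 × (1 + 2.2%)^3 ≈ €327,119.66.
Price-level factor over 3 years: (1 + 4.78%)^3 ≈ 1.1503637354.
The maturity value deflated by that factor is the answer in today's purchasing power.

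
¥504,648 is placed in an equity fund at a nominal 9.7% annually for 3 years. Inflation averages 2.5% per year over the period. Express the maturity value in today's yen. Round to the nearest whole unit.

¥618,638

Nominal value at maturity: ¥504,648 × (1 + 9.7%)^3 ≈ ¥666,206.
Price-level factor over 3 years: (1 + 2.5%)^3 = 1.076890625.
Dividing the nominal maturity value by the price-level factor gives the value in today's money.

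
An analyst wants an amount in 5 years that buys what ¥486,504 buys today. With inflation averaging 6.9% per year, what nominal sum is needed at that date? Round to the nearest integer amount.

Cumulative price-level factor: (1+6.9%)^5 ≈ 1.3960099896.
Multiplying ¥486,504 by the price-level factor gives the future nominal sum.

¥679,164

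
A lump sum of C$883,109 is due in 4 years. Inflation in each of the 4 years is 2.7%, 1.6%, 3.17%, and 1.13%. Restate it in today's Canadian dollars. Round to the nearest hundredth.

Price-level factor over 4 years: 1.027 × 1.016 × 1.0317 × 1.0113 ≈ 1.0886733438.
Purchasing power today: C$883,109 divided by that factor.

C$811,179.04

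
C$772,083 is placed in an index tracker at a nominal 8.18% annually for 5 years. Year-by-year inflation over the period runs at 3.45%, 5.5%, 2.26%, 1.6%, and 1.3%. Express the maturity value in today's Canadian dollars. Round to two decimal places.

C$995,879.93

Nominal value at maturity: C$772,083 × (1 + 8.18%)^5 ≈ C$1,143,928.49.
Price-level factor over 5 years: 1.0345 × 1.055 × 1.0226 × 1.016 × 1.013 ≈ 1.1486610540.
Dividing the nominal maturity value by the price-level factor gives the value in today's money.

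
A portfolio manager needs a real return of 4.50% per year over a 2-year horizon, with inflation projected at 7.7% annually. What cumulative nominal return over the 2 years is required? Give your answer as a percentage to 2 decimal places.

Required annual nominal rate: (1+4.50%)(1+7.7%) − 1 = 12.5465%.
Cumulative over 2 years: (1 + 0.125465)^2 − 1 ≈ 0.26667.

26.67%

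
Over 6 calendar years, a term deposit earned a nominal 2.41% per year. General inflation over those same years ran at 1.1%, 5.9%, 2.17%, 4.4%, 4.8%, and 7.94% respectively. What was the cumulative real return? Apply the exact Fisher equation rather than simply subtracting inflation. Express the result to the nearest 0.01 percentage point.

Cumulative inflation factor: 1.011 × 1.059 × 1.0217 × 1.044 × 1.048 × 1.0794 ≈ 1.29186.
Nominal growth factor: 1.15360. Real growth factor = 1.15360 / 1.29186 ≈ 0.89298.
Total real return ≈ -10.7025%.

-10.70%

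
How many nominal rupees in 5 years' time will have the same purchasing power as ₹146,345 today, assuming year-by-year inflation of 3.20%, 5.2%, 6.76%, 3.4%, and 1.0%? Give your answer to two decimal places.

₹177,142.92

Cumulative price-level factor: 1.0320 × 1.052 × 1.0676 × 1.034 × 1.010 ≈ 1.2104473801.
Multiplying ₹146,345 by the price-level factor gives the future nominal sum.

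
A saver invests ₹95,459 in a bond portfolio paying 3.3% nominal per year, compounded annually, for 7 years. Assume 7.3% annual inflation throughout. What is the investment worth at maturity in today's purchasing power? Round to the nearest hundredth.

₹73,167.98

Nominal value at maturity: ₹95,459 × (1 + 3.3%)^7 ≈ ₹119,817.19.
Price-level factor over 7 years: (1 + 7.3%)^7 ≈ 1.6375631383.
The maturity value deflated by that factor is the answer in today's purchasing power.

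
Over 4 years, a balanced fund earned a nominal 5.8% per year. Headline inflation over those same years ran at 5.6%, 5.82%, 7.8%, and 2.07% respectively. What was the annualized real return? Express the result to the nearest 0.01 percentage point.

Cumulative inflation factor: 1.056 × 1.0582 × 1.078 × 1.0207 ≈ 1.22956.
Nominal growth factor: 1.25298. Real growth factor = 1.25298 / 1.22956 ≈ 1.01905.
Annualized: 1.01905^(1/4) − 1 ≈ 0.00473.

0.47%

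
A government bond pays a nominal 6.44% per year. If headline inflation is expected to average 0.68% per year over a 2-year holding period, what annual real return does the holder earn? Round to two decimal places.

With constant rates the annual real return is the same each year: (1+6.44%)/(1+0.68%) − 1 = 0.05721.

5.72%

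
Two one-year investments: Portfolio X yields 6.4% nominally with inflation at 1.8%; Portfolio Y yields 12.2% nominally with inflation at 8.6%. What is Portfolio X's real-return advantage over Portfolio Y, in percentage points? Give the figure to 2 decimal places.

1.20

Portfolio X real return: 1.064/1.018 − 1 = 4.519%.
Portfolio Y real return: 1.122/1.086 − 1 = 3.315%.
Difference: 4.519 − 3.315 = 1.204 pp.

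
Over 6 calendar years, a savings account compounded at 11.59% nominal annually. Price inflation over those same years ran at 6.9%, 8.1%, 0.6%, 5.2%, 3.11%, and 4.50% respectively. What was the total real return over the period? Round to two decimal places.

Cumulative inflation factor: 1.069 × 1.081 × 1.006 × 1.052 × 1.0311 × 1.0450 ≈ 1.31775.
Nominal growth factor: 1.93086. Real growth factor = 1.93086 / 1.31775 ≈ 1.46527.
Total real return ≈ 46.5269%.

46.53%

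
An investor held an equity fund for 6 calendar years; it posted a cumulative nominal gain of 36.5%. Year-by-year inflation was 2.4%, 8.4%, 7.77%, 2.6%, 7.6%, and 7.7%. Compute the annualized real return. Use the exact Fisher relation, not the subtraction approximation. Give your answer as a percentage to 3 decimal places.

-0.683%

Cumulative inflation factor: 1.024 × 1.084 × 1.0777 × 1.026 × 1.076 × 1.077 ≈ 1.42234.
Nominal growth factor: 1.36500. Real growth factor = 1.36500 / 1.42234 ≈ 0.95969.
Annualized: 0.95969^(1/6) − 1 ≈ -0.00683.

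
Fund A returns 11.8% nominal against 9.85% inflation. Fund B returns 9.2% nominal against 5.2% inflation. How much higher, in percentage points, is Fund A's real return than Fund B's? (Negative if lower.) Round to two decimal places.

-2.03

Fund A real return: 1.118/1.0985 − 1 = 1.775%.
Fund B real return: 1.092/1.052 − 1 = 3.802%.
Difference: 1.775 − 3.802 = -2.027 pp.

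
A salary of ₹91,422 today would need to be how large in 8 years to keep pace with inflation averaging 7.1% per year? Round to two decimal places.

Cumulative price-level factor: (1+7.1%)^8 ≈ 1.7310745307.
Multiplying ₹91,422 by the price-level factor gives the future nominal sum.

₹158,258.30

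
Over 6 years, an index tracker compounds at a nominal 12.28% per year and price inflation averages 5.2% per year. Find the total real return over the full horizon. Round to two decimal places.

47.82%

The annual real rate is (1+12.28%)/(1+5.2%) − 1 = 6.7300%.
Compounded over 6 years: (1 + 0.067300)^6 − 1 ≈ 0.47816.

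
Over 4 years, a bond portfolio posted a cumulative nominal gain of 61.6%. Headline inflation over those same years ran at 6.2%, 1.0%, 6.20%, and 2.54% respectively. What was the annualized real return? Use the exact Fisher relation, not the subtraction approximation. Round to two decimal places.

8.45%

Cumulative inflation factor: 1.062 × 1.010 × 1.0620 × 1.0254 ≈ 1.16806.
Nominal growth factor: 1.61600. Real growth factor = 1.61600 / 1.16806 ≈ 1.38350.
Annualized: 1.38350^(1/4) − 1 ≈ 0.08454.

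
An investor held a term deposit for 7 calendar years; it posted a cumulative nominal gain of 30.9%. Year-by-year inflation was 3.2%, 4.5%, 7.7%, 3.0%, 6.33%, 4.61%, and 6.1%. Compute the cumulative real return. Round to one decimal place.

-7.3%

Cumulative inflation factor: 1.032 × 1.045 × 1.077 × 1.030 × 1.0633 × 1.0461 × 1.061 ≈ 1.41187.
Nominal growth factor: 1.30900. Real growth factor = 1.30900 / 1.41187 ≈ 0.92714.
Total real return ≈ -7.2858%.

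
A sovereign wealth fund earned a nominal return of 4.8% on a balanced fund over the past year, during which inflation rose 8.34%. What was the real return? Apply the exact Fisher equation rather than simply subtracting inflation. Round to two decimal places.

Real return via the Fisher equation: (1 + 4.8%)/(1 + 8.34%) − 1 = 1.048/1.0834 − 1 ≈ -0.03267.

-3.27%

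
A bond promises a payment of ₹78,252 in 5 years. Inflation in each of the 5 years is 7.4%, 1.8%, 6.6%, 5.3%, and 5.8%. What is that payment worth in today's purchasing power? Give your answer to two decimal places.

₹60,265.97

Price-level factor over 5 years: 1.074 × 1.018 × 1.066 × 1.053 × 1.058 ≈ 1.2984442364.
Purchasing power today: ₹78,252 divided by that factor.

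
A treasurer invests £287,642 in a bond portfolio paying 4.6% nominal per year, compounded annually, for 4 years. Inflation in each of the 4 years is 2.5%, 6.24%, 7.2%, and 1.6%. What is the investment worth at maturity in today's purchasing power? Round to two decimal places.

Nominal value at maturity: £287,642 × (1 + 4.6%)^4 ≈ £344,333.31.
Price-level factor over 4 years: 1.025 × 1.0624 × 1.072 × 1.016 ≈ 1.1860429619.
The maturity value deflated by that factor is the answer in today's purchasing power.

£290,321.11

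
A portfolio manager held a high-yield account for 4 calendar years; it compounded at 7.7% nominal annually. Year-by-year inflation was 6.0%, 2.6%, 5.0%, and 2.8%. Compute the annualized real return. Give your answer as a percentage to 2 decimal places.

3.47%

Cumulative inflation factor: 1.060 × 1.026 × 1.050 × 1.028 ≈ 1.17391.
Nominal growth factor: 1.34544. Real growth factor = 1.34544 / 1.17391 ≈ 1.14611.
Annualized: 1.14611^(1/4) − 1 ≈ 0.03468.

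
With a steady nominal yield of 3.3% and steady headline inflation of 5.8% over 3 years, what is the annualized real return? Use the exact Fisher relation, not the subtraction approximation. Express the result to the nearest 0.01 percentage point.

With constant rates the annual real return is the same each year: (1+3.3%)/(1+5.8%) − 1 = -0.02363.

-2.36%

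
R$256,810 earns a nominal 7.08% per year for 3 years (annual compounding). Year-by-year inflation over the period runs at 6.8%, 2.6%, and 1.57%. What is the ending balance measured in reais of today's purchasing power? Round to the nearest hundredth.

Nominal value at maturity: R$256,810 × (1 + 7.08%)^3 ≈ R$315,309.47.
Price-level factor over 3 years: 1.068 × 1.026 × 1.0157 = 1.1129715576.
The maturity value deflated by that factor is the answer in today's purchasing power.

R$283,304.16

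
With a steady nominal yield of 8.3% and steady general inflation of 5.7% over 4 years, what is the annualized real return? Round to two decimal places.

With constant rates the annual real return is the same each year: (1+8.3%)/(1+5.7%) − 1 = 0.02460.

2.46%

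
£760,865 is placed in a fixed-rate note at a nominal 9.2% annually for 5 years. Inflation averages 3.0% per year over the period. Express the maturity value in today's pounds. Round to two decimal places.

£1,019,141.94

Nominal value at maturity: £760,865 × (1 + 9.2%)^5 ≈ £1,181,464.83.
Price-level factor over 5 years: (1 + 3.0%)^5 = 1.1592740743.
Dividing the nominal maturity value by the price-level factor gives the value in today's money.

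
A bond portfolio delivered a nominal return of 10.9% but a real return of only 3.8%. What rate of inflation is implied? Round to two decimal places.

6.84%

From (1+r_nom) = (1+r_real)(1+π), we get 1+π = (1 + 10.9%)/(1 + 3.8%) = 1.109/1.038 ≈ 1.06840.
So π ≈ 6.8401%.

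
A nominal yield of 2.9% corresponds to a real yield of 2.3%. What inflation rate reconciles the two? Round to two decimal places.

From (1+r_nom) = (1+r_real)(1+π), we get 1+π = (1 + 2.9%)/(1 + 2.3%) = 1.029/1.023 ≈ 1.00587.
So π ≈ 0.5865%.

0.59%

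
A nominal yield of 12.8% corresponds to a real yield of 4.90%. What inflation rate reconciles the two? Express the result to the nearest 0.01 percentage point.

From (1+r_nom) = (1+r_real)(1+π), we get 1+π = (1 + 12.8%)/(1 + 4.90%) = 1.128/1.0490 ≈ 1.07531.
So π ≈ 7.5310%.

7.53%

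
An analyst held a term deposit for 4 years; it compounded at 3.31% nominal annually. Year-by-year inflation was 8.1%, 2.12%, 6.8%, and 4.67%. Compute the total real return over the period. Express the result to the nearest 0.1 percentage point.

Cumulative inflation factor: 1.081 × 1.0212 × 1.068 × 1.0467 ≈ 1.23404.
Nominal growth factor: 1.13912. Real growth factor = 1.13912 / 1.23404 ≈ 0.92308.
Total real return ≈ -7.6920%.

-7.7%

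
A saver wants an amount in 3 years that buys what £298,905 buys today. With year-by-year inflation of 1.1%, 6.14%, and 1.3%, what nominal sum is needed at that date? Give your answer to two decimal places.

Cumulative price-level factor: 1.011 × 1.0614 × 1.013 = 1.0870253802.
The nominal amount required is £298,905 scaled up by that factor.

£324,917.32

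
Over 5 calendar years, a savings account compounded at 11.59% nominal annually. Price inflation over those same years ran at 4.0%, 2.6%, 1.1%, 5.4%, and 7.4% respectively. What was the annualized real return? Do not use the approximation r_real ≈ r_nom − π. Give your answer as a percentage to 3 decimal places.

Cumulative inflation factor: 1.040 × 1.026 × 1.011 × 1.054 × 1.074 ≈ 1.22117.
Nominal growth factor: 1.73032. Real growth factor = 1.73032 / 1.22117 ≈ 1.41693.
Annualized: 1.41693^(1/5) − 1 ≈ 0.07219.

7.219%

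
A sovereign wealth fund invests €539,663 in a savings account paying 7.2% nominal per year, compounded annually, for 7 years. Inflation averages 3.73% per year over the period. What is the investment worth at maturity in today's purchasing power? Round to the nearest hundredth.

Nominal value at maturity: €539,663 × (1 + 7.2%)^7 ≈ €877,983.07.
Price-level factor over 7 years: (1 + 3.73%)^7 ≈ 1.2922027033.
The maturity value deflated by that factor is the answer in today's purchasing power.

€679,446.86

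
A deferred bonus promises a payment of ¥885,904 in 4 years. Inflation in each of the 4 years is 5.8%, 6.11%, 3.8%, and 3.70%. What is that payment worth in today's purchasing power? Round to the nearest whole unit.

Price-level factor over 4 years: 1.058 × 1.0611 × 1.038 × 1.0370 ≈ 1.2084205222.
Purchasing power today: ¥885,904 divided by that factor.

¥733,109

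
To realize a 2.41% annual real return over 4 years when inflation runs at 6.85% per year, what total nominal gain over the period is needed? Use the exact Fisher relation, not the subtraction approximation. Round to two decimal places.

43.37%

Required annual nominal rate: (1+2.41%)(1+6.85%) − 1 = 9.425085%.
Cumulative over 4 years: (1 + 0.09425085)^4 − 1 ≈ 0.43373.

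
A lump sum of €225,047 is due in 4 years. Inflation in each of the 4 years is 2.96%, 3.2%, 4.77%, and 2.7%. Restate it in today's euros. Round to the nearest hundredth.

Price-level factor over 4 years: 1.0296 × 1.032 × 1.0477 × 1.027 ≈ 1.1432879304.
Purchasing power today: €225,047 divided by that factor.

€196,841.93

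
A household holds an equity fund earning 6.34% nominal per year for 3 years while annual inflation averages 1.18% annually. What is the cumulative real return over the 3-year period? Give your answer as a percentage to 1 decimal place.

The annual real rate is (1+6.34%)/(1+1.18%) − 1 = 5.0998%.
Compounded over 3 years: (1 + 0.050998)^3 − 1 ≈ 0.16093.

16.1%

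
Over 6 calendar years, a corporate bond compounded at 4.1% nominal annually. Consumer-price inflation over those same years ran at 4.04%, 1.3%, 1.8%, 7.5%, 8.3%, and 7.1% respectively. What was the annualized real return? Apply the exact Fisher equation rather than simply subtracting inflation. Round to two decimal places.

-0.83%

Cumulative inflation factor: 1.0404 × 1.013 × 1.018 × 1.075 × 1.083 × 1.071 ≈ 1.33778.
Nominal growth factor: 1.27264. Real growth factor = 1.27264 / 1.33778 ≈ 0.95131.
Annualized: 0.95131^(1/6) − 1 ≈ -0.00829.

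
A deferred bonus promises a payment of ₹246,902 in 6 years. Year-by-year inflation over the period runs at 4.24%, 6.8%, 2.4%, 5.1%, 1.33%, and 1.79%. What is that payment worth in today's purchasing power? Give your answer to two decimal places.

Price-level factor over 6 years: 1.0424 × 1.068 × 1.024 × 1.051 × 1.0133 × 1.0179 ≈ 1.2358093738.
Purchasing power today: ₹246,902 divided by that factor.

₹199,789.71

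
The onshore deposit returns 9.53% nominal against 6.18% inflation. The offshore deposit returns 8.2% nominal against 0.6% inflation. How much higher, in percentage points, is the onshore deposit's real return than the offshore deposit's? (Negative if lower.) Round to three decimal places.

-4.400

The onshore deposit real return: 1.0953/1.0618 − 1 = 3.1550%.
The offshore deposit real return: 1.082/1.006 − 1 = 7.5547%.
Difference: 3.1550 − 7.5547 = -4.3997 pp.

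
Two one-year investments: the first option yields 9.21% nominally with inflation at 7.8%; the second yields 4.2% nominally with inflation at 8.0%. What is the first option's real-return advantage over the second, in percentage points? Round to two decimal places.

The first option real return: 1.0921/1.078 − 1 = 1.308%.
The second real return: 1.042/1.080 − 1 = -3.519%.
Difference: 1.308 − (-3.519) = 4.827 pp.

4.83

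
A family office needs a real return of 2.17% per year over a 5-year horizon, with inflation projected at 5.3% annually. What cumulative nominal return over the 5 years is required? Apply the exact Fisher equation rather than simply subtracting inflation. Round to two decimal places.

44.13%

Required annual nominal rate: (1+2.17%)(1+5.3%) − 1 = 7.58501%.
Cumulative over 5 years: (1 + 0.0758501)^5 − 1 ≈ 0.44131.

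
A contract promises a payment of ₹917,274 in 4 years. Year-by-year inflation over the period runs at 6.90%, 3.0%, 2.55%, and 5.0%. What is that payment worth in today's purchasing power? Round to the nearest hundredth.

₹773,676.12

Price-level factor over 4 years: 1.0690 × 1.030 × 1.0255 × 1.050 ≈ 1.1856046493.
Purchasing power today: ₹917,274 divided by that factor.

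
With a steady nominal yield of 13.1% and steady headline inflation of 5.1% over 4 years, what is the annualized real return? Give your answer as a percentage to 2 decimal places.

7.61%

With constant rates the annual real return is the same each year: (1+13.1%)/(1+5.1%) − 1 = 0.07612.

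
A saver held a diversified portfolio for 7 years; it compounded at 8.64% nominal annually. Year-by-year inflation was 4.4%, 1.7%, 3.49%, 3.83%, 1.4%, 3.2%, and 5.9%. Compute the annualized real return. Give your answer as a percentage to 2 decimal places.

5.06%

Cumulative inflation factor: 1.044 × 1.017 × 1.0349 × 1.0383 × 1.014 × 1.032 × 1.059 ≈ 1.26432.
Nominal growth factor: 1.78619. Real growth factor = 1.78619 / 1.26432 ≈ 1.41277.
Annualized: 1.41277^(1/7) − 1 ≈ 0.05060.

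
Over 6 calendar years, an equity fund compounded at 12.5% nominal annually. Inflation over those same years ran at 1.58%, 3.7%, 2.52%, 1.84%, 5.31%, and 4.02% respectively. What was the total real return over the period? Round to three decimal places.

68.273%

Cumulative inflation factor: 1.0158 × 1.037 × 1.0252 × 1.0184 × 1.0531 × 1.0402 ≈ 1.20476.
Nominal growth factor: 2.02729. Real growth factor = 2.02729 / 1.20476 ≈ 1.68273.
Total real return ≈ 68.2731%.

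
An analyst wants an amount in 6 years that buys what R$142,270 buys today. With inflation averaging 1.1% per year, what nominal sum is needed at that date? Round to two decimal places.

Cumulative price-level factor: (1+1.1%)^6 ≈ 1.0678418406.
Multiplying R$142,270 by the price-level factor gives the future nominal sum.

R$151,921.86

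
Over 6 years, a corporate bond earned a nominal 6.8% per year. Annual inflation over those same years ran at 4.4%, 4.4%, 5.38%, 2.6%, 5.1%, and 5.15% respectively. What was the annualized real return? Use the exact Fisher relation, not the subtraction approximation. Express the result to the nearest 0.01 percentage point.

Cumulative inflation factor: 1.044 × 1.044 × 1.0538 × 1.026 × 1.051 × 1.0515 ≈ 1.30232.
Nominal growth factor: 1.48398. Real growth factor = 1.48398 / 1.30232 ≈ 1.13949.
Annualized: 1.13949^(1/6) − 1 ≈ 0.02200.

2.20%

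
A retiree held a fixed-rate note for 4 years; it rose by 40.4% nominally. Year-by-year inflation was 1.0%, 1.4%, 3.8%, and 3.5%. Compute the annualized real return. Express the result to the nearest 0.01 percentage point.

Cumulative inflation factor: 1.010 × 1.014 × 1.038 × 1.035 ≈ 1.10026.
Nominal growth factor: 1.40400. Real growth factor = 1.40400 / 1.10026 ≈ 1.27606.
Annualized: 1.27606^(1/4) − 1 ≈ 0.06284.

6.28%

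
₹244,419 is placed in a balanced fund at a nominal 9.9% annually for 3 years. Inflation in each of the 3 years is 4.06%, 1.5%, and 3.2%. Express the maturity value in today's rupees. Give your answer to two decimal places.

₹297,644.92

Nominal value at maturity: ₹244,419 × (1 + 9.9%)^3 ≈ ₹324,435.25.
Price-level factor over 3 years: 1.0406 × 1.015 × 1.032 = 1.090007688.
The maturity value deflated by that factor is the answer in today's purchasing power.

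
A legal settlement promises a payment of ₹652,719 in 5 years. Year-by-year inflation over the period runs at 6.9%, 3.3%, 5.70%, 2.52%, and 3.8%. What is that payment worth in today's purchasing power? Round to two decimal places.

Price-level factor over 5 years: 1.069 × 1.033 × 1.0570 × 1.0252 × 1.038 ≈ 1.2421068735.
Purchasing power today: ₹652,719 divided by that factor.

₹525,493.43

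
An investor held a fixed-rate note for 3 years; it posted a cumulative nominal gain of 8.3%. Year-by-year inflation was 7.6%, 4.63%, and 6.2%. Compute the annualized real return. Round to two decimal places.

-3.24%

Cumulative inflation factor: 1.076 × 1.0463 × 1.062 ≈ 1.19562.
Nominal growth factor: 1.08300. Real growth factor = 1.08300 / 1.19562 ≈ 0.90581.
Annualized: 0.90581^(1/3) − 1 ≈ -0.03244.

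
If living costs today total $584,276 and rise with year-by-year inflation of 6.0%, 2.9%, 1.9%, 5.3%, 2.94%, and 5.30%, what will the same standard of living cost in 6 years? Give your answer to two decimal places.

$741,232.37

Cumulative price-level factor: 1.060 × 1.029 × 1.019 × 1.053 × 1.0294 × 1.0530 ≈ 1.2686339527.
The nominal amount required is $584,276 scaled up by that factor.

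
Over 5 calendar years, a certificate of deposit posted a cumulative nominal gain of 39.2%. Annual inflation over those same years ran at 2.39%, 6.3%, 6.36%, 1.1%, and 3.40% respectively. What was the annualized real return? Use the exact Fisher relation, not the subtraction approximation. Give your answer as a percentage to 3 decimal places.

Cumulative inflation factor: 1.0239 × 1.063 × 1.0636 × 1.011 × 1.0340 ≈ 1.21015.
Nominal growth factor: 1.39200. Real growth factor = 1.39200 / 1.21015 ≈ 1.15027.
Annualized: 1.15027^(1/5) − 1 ≈ 0.02839.

2.839%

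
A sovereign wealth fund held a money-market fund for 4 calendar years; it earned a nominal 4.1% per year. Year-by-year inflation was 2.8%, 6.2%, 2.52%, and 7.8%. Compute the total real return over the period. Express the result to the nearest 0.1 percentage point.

-2.7%

Cumulative inflation factor: 1.028 × 1.062 × 1.0252 × 1.078 ≈ 1.20655.
Nominal growth factor: 1.17436. Real growth factor = 1.17436 / 1.20655 ≈ 0.97333.
Total real return ≈ -2.6675%.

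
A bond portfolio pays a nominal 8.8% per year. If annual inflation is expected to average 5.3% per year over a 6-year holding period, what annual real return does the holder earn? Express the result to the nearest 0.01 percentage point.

With constant rates the annual real return is the same each year: (1+8.8%)/(1+5.3%) − 1 = 0.03324.

3.32%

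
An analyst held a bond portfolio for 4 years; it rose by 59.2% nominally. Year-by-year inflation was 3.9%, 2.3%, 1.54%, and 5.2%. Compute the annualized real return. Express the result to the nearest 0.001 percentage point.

Cumulative inflation factor: 1.039 × 1.023 × 1.0154 × 1.052 ≈ 1.13539.
Nominal growth factor: 1.59200. Real growth factor = 1.59200 / 1.13539 ≈ 1.40216.
Annualized: 1.40216^(1/4) − 1 ≈ 0.08818.

8.818%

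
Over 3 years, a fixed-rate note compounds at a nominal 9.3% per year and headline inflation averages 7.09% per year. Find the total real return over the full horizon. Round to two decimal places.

6.32%

The annual real rate is (1+9.3%)/(1+7.09%) − 1 = 2.0637%.
Compounded over 3 years: (1 + 0.020637)^3 − 1 ≈ 0.06320.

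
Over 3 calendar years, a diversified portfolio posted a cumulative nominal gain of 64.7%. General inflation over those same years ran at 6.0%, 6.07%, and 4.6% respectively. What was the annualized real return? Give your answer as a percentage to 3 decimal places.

11.881%

Cumulative inflation factor: 1.060 × 1.0607 × 1.046 ≈ 1.17606.
Nominal growth factor: 1.64700. Real growth factor = 1.64700 / 1.17606 ≈ 1.40044.
Annualized: 1.40044^(1/3) − 1 ≈ 0.11881.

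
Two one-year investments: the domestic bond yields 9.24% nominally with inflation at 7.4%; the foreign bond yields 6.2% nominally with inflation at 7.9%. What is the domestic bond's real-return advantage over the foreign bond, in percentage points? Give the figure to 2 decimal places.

3.29

The domestic bond real return: 1.0924/1.074 − 1 = 1.713%.
The foreign bond real return: 1.062/1.079 − 1 = -1.576%.
Difference: 1.713 − (-1.576) = 3.289 pp.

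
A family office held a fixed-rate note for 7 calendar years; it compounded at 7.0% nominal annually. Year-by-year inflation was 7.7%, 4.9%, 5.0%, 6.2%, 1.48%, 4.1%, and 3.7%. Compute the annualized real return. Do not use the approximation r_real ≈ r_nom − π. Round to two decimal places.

Cumulative inflation factor: 1.077 × 1.049 × 1.050 × 1.062 × 1.0148 × 1.041 × 1.037 ≈ 1.38011.
Nominal growth factor: 1.60578. Real growth factor = 1.60578 / 1.38011 ≈ 1.16351.
Annualized: 1.16351^(1/7) − 1 ≈ 0.02187.

2.19%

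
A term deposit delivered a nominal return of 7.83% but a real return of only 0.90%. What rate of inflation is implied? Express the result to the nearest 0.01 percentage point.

From (1+r_nom) = (1+r_real)(1+π), we get 1+π = (1 + 7.83%)/(1 + 0.90%) = 1.0783/1.0090 ≈ 1.06868.
So π ≈ 6.8682%.

6.87%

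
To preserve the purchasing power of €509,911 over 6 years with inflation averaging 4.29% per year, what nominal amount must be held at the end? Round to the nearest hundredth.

€656,070.31

Cumulative price-level factor: (1+4.29%)^6 ≈ 1.2866369065.
The nominal amount required is €509,911 scaled up by that factor.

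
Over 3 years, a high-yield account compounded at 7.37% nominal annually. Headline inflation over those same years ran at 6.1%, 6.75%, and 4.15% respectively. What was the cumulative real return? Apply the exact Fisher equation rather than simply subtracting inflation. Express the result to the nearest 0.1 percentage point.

Cumulative inflation factor: 1.061 × 1.0675 × 1.0415 ≈ 1.17962.
Nominal growth factor: 1.23780. Real growth factor = 1.23780 / 1.17962 ≈ 1.04932.
Total real return ≈ 4.9316%.

4.9%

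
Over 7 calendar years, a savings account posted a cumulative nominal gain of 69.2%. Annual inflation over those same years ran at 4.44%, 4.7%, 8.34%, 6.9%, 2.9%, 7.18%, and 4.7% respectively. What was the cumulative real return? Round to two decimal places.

15.70%

Cumulative inflation factor: 1.0444 × 1.047 × 1.0834 × 1.069 × 1.029 × 1.0718 × 1.047 ≈ 1.46237.
Nominal growth factor: 1.69200. Real growth factor = 1.69200 / 1.46237 ≈ 1.15703.
Total real return ≈ 15.7030%.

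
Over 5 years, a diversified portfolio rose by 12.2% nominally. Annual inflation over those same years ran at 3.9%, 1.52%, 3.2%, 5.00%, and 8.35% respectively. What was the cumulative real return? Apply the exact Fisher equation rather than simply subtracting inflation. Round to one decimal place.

Cumulative inflation factor: 1.039 × 1.0152 × 1.032 × 1.0500 × 1.0835 ≈ 1.23841.
Nominal growth factor: 1.12200. Real growth factor = 1.12200 / 1.23841 ≈ 0.90600.
Total real return ≈ -9.4001%.

-9.4%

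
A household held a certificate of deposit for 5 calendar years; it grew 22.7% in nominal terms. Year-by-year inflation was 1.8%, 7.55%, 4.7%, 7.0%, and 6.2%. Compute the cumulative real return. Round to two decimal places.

-5.80%

Cumulative inflation factor: 1.018 × 1.0755 × 1.047 × 1.070 × 1.062 ≈ 1.30261.
Nominal growth factor: 1.22700. Real growth factor = 1.22700 / 1.30261 ≈ 0.94196.
Total real return ≈ -5.8042%.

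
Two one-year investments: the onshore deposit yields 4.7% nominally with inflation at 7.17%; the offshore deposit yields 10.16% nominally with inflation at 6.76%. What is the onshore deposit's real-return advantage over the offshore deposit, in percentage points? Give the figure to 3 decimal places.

The onshore deposit real return: 1.047/1.0717 − 1 = -2.3047%.
The offshore deposit real return: 1.1016/1.0676 − 1 = 3.1847%.
Difference: -2.3047 − 3.1847 = -5.4894 pp.

-5.489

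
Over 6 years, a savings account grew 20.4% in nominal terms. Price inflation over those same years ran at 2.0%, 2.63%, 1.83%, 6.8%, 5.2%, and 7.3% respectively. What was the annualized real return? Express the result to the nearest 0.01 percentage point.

-1.08%

Cumulative inflation factor: 1.020 × 1.0263 × 1.0183 × 1.068 × 1.052 × 1.073 ≈ 1.28510.
Nominal growth factor: 1.20400. Real growth factor = 1.20400 / 1.28510 ≈ 0.93689.
Annualized: 0.93689^(1/6) − 1 ≈ -0.01081.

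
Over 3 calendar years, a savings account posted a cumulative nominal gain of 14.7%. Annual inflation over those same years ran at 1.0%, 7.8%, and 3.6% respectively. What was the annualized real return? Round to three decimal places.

Cumulative inflation factor: 1.010 × 1.078 × 1.036 ≈ 1.12798.
Nominal growth factor: 1.14700. Real growth factor = 1.14700 / 1.12798 ≈ 1.01687.
Annualized: 1.01687^(1/3) − 1 ≈ 0.00559.

0.559%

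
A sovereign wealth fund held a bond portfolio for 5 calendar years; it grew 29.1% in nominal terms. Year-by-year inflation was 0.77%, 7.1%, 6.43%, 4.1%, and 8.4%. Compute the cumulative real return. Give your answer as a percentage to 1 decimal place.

-0.4%

Cumulative inflation factor: 1.0077 × 1.071 × 1.0643 × 1.041 × 1.084 ≈ 1.29618.
Nominal growth factor: 1.29100. Real growth factor = 1.29100 / 1.29618 ≈ 0.99600.
Total real return ≈ -0.3995%.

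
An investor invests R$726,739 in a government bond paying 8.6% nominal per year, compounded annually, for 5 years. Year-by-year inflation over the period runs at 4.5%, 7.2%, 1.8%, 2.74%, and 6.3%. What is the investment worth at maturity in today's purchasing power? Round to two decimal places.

Nominal value at maturity: R$726,739 × (1 + 8.6%)^5 ≈ R$1,097,811.04.
Price-level factor over 5 years: 1.045 × 1.072 × 1.018 × 1.0274 × 1.063 ≈ 1.2454654365.
Dividing the nominal maturity value by the price-level factor gives the value in today's money.

R$881,446.41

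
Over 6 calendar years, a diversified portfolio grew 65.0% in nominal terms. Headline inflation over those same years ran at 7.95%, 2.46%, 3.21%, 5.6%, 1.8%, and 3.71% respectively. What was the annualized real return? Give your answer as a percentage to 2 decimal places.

Cumulative inflation factor: 1.0795 × 1.0246 × 1.0321 × 1.056 × 1.018 × 1.0371 ≈ 1.27271.
Nominal growth factor: 1.65000. Real growth factor = 1.65000 / 1.27271 ≈ 1.29644.
Annualized: 1.29644^(1/6) − 1 ≈ 0.04422.

4.42%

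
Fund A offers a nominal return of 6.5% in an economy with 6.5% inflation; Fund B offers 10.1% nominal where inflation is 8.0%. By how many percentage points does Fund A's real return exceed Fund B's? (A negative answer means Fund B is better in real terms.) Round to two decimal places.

-1.94

Fund A real return: 1.065/1.065 − 1 = 0.000%.
Fund B real return: 1.101/1.080 − 1 = 1.944%.
Difference: 0.000 − 1.944 = -1.944 pp.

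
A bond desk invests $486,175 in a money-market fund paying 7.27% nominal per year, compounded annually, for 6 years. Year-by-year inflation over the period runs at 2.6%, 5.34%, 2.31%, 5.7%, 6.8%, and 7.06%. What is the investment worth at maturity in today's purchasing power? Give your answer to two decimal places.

Nominal value at maturity: $486,175 × (1 + 7.27%)^6 ≈ $740,734.05.
Price-level factor over 6 years: 1.026 × 1.0534 × 1.0231 × 1.057 × 1.068 × 1.0706 ≈ 1.3363869884.
The maturity value deflated by that factor is the answer in today's purchasing power.

$554,281.10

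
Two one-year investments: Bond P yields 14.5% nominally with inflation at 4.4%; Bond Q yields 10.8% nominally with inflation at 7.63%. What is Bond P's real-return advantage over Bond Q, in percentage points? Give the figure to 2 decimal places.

Bond P real return: 1.145/1.044 − 1 = 9.674%.
Bond Q real return: 1.108/1.0763 − 1 = 2.945%.
Difference: 9.674 − 2.945 = 6.729 pp.

6.73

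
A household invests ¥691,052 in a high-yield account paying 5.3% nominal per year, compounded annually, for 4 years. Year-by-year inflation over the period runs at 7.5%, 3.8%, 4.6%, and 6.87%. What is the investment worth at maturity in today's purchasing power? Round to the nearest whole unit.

Nominal value at maturity: ¥691,052 × (1 + 5.3%)^4 ≈ ¥849,619.
Price-level factor over 4 years: 1.075 × 1.038 × 1.046 × 1.0687 ≈ 1.2473643042.
The maturity value deflated by that factor is the answer in today's purchasing power.

¥681,131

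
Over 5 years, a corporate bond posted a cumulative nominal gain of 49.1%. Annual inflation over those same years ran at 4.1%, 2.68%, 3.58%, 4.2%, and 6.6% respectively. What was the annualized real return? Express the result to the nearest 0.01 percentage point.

3.93%

Cumulative inflation factor: 1.041 × 1.0268 × 1.0358 × 1.042 × 1.066 ≈ 1.22981.
Nominal growth factor: 1.49100. Real growth factor = 1.49100 / 1.22981 ≈ 1.21238.
Annualized: 1.21238^(1/5) − 1 ≈ 0.03927.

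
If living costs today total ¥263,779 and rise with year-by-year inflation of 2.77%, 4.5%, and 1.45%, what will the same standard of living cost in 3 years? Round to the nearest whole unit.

Cumulative price-level factor: 1.0277 × 1.045 × 1.0145 ≈ 1.0895187243.
The nominal amount required is ¥263,779 scaled up by that factor.

¥287,392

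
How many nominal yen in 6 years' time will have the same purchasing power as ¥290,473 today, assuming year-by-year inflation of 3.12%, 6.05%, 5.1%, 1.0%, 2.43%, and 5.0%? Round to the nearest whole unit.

¥362,660

Cumulative price-level factor: 1.0312 × 1.0605 × 1.051 × 1.010 × 1.0243 × 1.050 ≈ 1.2485160762.
Multiplying ¥290,473 by the price-level factor gives the future nominal sum.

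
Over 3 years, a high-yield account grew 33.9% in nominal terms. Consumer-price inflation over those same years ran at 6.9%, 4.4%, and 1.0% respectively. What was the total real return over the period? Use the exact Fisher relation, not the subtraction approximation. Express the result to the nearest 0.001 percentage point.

Cumulative inflation factor: 1.069 × 1.044 × 1.010 ≈ 1.12720.
Nominal growth factor: 1.33900. Real growth factor = 1.33900 / 1.12720 ≈ 1.18790.
Total real return ≈ 18.7903%.

18.790%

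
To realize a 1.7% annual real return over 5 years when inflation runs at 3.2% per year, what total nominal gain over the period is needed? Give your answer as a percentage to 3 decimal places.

Required annual nominal rate: (1+1.7%)(1+3.2%) − 1 = 4.9544%.
Cumulative over 5 years: (1 + 0.049544)^5 − 1 ≈ 0.27351.

27.351%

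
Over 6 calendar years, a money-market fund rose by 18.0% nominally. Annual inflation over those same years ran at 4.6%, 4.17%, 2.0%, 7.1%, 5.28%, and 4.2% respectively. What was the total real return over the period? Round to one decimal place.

Cumulative inflation factor: 1.046 × 1.0417 × 1.020 × 1.071 × 1.0528 × 1.042 ≈ 1.30580.
Nominal growth factor: 1.18000. Real growth factor = 1.18000 / 1.30580 ≈ 0.90366.
Total real return ≈ -9.6341%.

-9.6%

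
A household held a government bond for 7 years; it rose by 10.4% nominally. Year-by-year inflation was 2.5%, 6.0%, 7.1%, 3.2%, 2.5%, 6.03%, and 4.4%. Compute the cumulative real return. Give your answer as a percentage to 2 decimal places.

Cumulative inflation factor: 1.025 × 1.060 × 1.071 × 1.032 × 1.025 × 1.0603 × 1.044 ≈ 1.36255.
Nominal growth factor: 1.10400. Real growth factor = 1.10400 / 1.36255 ≈ 0.81025.
Total real return ≈ -18.9754%.

-18.98%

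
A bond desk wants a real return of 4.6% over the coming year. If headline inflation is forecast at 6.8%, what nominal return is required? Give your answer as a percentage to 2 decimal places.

By the Fisher equation, 1 + r_nom = (1 + 4.6%)(1 + 6.8%) = 1.046 × 1.068 = 1.117128.
So r_nom = 11.7128%.

11.71%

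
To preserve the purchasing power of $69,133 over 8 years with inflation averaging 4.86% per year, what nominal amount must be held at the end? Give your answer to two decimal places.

Cumulative price-level factor: (1+4.86%)^8 ≈ 1.4617692677.
The nominal amount required is $69,133 scaled up by that factor.

$101,056.49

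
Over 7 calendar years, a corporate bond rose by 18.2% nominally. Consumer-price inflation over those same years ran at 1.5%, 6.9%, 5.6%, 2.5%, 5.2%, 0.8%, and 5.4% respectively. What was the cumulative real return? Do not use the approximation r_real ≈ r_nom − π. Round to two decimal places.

Cumulative inflation factor: 1.015 × 1.069 × 1.056 × 1.025 × 1.052 × 1.008 × 1.054 ≈ 1.31265.
Nominal growth factor: 1.18200. Real growth factor = 1.18200 / 1.31265 ≈ 0.90047.
Total real return ≈ -9.9530%.

-9.95%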